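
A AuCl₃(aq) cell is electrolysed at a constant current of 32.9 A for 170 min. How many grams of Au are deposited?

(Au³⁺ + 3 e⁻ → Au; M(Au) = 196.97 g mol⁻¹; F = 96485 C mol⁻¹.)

228 g

Q = I·t = 32.90 A × 10200 s = 335600 C.
n(e⁻) = Q/F = 335600 / 96485 = 3.478 mol.
Au³⁺ + 3 e⁻ → Au, so n(Au) = n(e⁻)/3 = 1.159 mol.
m = n·M = 1.159 × 196.97 = 228 g.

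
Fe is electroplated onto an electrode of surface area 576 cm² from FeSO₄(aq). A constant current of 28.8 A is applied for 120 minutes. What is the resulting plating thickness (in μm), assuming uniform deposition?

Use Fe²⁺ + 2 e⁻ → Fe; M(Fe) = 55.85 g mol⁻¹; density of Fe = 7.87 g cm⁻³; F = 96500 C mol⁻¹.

Q = I·t = 28.80 × 7200.0 = 207400 C; n(e⁻) = 2.149 mol.
n(Fe) = n(e⁻)/2 = 1.074 mol, so m = 1.074 × 55.85 = 60.01 g.
Volume = m/ρ = 60.01 / 7.87 = 7.625 cm³.
Thickness = V/A = 7.625 / 576 = 0.0132 cm = 132 μm.

132 μm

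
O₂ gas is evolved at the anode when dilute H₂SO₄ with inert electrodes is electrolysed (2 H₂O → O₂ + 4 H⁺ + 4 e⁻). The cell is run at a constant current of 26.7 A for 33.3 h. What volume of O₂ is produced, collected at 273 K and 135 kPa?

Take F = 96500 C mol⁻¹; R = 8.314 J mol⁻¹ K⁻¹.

Q = I·t = 26.70 A × 119880 s = 3201000 C.
n(e⁻) = Q/F = 3201000 / 96500 = 33.17 mol.
4 electrons are transferred per O₂ molecule, so n(O₂) = 33.17 / 4 = 8.292 mol.
V = nRT/P = (8.292 × 8.314 × 273) / (135 × 10³ Pa) = 0.139 m³ = 139 L.

139 L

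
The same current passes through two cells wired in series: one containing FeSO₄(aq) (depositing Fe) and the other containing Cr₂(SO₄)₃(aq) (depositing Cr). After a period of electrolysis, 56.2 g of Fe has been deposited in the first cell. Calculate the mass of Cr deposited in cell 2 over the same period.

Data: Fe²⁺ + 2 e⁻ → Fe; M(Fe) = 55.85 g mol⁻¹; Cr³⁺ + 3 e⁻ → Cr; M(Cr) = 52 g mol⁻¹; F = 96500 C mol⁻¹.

n(Fe) = 56.2 / 55.85 = 1.006 mol.
Since Fe²⁺ + 2 e⁻ → Fe, n(e⁻) passed = 2 × 1.006 = 2.013 mol.
Cells in series carry the same charge, so the same 2.013 mol of electrons passes through cell 2.
Cr³⁺ + 3 e⁻ → Cr, so n(Cr) = 2.013 / 3 = 0.6708 mol.
m(Cr) = 0.6708 × 52 = 34.9 g.

34.9 g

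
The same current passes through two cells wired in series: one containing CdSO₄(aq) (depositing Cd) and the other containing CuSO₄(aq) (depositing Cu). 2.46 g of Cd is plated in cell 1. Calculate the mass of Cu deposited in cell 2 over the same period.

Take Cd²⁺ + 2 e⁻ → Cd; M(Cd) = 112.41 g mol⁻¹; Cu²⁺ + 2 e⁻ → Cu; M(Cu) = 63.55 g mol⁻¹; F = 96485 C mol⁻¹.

1.39 g

n(Cd) = 2.46 / 112.41 = 0.02188 mol.
Since Cd²⁺ + 2 e⁻ → Cd, n(e⁻) passed = 2 × 0.02188 = 0.04377 mol.
Cells in series carry the same charge, so the same 0.04377 mol of electrons passes through cell 2.
Cu²⁺ + 2 e⁻ → Cu, so n(Cu) = 0.04377 / 2 = 0.02188 mol.
m(Cu) = 0.02188 × 63.55 = 1.39 g.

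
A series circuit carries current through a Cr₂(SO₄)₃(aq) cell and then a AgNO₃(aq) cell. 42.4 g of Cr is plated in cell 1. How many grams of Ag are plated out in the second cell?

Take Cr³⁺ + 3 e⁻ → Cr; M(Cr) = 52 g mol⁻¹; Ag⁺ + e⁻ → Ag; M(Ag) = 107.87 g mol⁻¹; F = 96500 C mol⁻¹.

264 g

n(Cr) = 42.4 / 52 = 0.8154 mol.
Since Cr³⁺ + 3 e⁻ → Cr, n(e⁻) passed = 3 × 0.8154 = 2.446 mol.
Cells in series carry the same charge, so the same 2.446 mol of electrons passes through cell 2.
Ag⁺ + e⁻ → Ag, so n(Ag) = 2.446 / 1 = 2.446 mol.
m(Ag) = 2.446 × 107.87 = 264 g.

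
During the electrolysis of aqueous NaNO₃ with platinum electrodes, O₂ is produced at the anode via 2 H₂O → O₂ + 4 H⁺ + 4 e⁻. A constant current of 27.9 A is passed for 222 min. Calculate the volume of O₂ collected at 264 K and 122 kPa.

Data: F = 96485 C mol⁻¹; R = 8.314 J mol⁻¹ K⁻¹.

17.3 L

Q = I·t = 27.90 A × 13320 s = 371600 C.
n(e⁻) = Q/F = 371600 / 96485 = 3.852 mol.
4 electrons are transferred per O₂ molecule, so n(O₂) = 3.852 / 4 = 0.9629 mol.
V = nRT/P = (0.9629 × 8.314 × 264) / (122 × 10³ Pa) = 0.0173 m³ = 17.3 L.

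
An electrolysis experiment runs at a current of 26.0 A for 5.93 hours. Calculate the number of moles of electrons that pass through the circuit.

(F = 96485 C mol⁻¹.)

Q = I·t = 26.00 A × 21348 s = 555000 C.
n(e⁻) = Q/F = 555000 / 96485 = 5.75 mol.

5.75 mol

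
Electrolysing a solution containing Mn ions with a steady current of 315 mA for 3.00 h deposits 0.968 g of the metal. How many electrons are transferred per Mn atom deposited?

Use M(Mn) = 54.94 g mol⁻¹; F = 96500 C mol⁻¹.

Q = I·t = 0.3150 A × 10800 s = 3402 C, so n(e⁻) = 3402/96500 = 0.03525 mol.
n(Mn) deposited = 0.968 / 54.94 = 0.01762 mol.
Electrons per atom = n(e⁻)/n(Mn) = 0.03525 / 0.01762 = 2.00 ≈ 2, so the ion is Mn²⁺.

2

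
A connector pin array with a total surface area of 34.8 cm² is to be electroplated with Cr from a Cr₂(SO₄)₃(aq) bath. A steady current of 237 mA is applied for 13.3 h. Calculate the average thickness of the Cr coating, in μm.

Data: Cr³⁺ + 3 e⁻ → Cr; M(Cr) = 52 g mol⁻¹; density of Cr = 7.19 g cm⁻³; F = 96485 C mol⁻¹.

Q = I·t = 0.2370 × 47880 = 11350 C; n(e⁻) = 0.1176 mol.
n(Cr) = n(e⁻)/3 = 0.03920 mol, so m = 0.03920 × 52 = 2.039 g.
Volume = m/ρ = 2.039 / 7.19 = 0.2835 cm³.
Thickness = V/A = 0.2835 / 34.8 = 0.00815 cm = 81.5 μm.

81.5 μm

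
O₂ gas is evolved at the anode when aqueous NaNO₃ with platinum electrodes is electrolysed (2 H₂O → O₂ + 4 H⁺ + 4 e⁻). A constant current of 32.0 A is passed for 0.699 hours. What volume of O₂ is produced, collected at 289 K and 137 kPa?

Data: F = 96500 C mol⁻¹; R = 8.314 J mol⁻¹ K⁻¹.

Q = I·t = 32.00 A × 2516.4 s = 80520 C.
n(e⁻) = Q/F = 80520 / 96500 = 0.8345 mol.
4 electrons are transferred per O₂ molecule, so n(O₂) = 0.8345 / 4 = 0.2086 mol.
V = nRT/P = (0.2086 × 8.314 × 289) / (137 × 10³ Pa) = 0.00366 m³ = 3.66 L.

3.66 L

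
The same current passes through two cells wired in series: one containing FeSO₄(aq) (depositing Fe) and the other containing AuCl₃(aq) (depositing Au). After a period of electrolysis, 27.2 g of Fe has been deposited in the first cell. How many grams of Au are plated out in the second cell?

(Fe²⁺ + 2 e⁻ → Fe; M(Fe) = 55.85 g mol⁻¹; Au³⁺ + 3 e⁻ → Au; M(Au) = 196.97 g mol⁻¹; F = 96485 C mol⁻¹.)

n(Fe) = 27.2 / 55.85 = 0.4870 mol.
Since Fe²⁺ + 2 e⁻ → Fe, n(e⁻) passed = 2 × 0.4870 = 0.9740 mol.
Cells in series carry the same charge, so the same 0.9740 mol of electrons passes through cell 2.
Au³⁺ + 3 e⁻ → Au, so n(Au) = 0.9740 / 3 = 0.3247 mol.
m(Au) = 0.3247 × 196.97 = 64.0 g.

64.0 g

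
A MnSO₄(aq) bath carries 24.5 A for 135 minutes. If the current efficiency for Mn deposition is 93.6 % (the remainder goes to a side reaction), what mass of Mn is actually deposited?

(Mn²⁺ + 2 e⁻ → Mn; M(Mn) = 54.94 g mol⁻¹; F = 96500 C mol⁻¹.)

Q = I·t = 24.50 × 8100.0 = 198400 C.
n(e⁻) = 198400/96500 = 2.056 mol; theoretically n(Mn) = 2.056/2 = 1.028 mol, m_theo = 56.49 g.
At 93.6 % efficiency, m_actual = 0.936 × 56.49 = 52.9 g.

52.9 g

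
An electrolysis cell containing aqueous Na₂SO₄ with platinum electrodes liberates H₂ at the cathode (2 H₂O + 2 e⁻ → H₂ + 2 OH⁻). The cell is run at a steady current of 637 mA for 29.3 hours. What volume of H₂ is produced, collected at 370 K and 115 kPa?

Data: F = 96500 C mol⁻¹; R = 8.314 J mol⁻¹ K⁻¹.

Q = I·t = 0.6370 A × 105480 s = 67190 C.
n(e⁻) = Q/F = 67190 / 96500 = 0.6963 mol.
2 electrons are transferred per H₂ molecule, so n(H₂) = 0.6963 / 2 = 0.3481 mol.
V = nRT/P = (0.3481 × 8.314 × 370) / (115 × 10³ Pa) = 0.00931 m³ = 9.31 L.

9.31 L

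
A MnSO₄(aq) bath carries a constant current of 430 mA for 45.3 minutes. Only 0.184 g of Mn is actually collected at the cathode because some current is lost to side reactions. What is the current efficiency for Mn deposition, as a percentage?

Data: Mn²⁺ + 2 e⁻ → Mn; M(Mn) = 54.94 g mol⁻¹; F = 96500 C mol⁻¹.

55.3 %

Q = I·t = 0.4300 × 2718.0 = 1169 C; n(e⁻) = 1169/96500 = 0.01211 mol.
Theoretical n(Mn) = n(e⁻)/2 = 0.006056 mol, i.e. m_theo = 0.006056 × 54.94 = 0.3327 g.
Efficiency = m_actual / m_theo = 0.184 / 0.3327 = 55.3 %.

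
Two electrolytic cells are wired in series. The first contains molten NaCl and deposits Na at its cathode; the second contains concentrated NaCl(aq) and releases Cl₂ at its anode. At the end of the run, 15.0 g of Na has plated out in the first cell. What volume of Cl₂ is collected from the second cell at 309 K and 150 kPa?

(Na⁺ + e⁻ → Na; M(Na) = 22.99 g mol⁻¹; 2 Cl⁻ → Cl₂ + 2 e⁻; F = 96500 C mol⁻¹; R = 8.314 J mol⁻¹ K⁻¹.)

5.59 L

n(Na) = 15.0 / 22.99 = 0.6525 mol, so n(e⁻) = 1 × 0.6525 = 0.6525 mol.
The cells are in series, so the same 0.6525 mol of electrons passes through the second cell.
2 Cl⁻ → Cl₂ + 2 e⁻ — 2 mol e⁻ per mol Cl₂, so n(Cl₂) = 0.6525/2 = 0.3262 mol.
V = nRT/P = (0.3262 × 8.314 × 309) / (150 × 10³) = 0.00559 m³ = 5.59 L.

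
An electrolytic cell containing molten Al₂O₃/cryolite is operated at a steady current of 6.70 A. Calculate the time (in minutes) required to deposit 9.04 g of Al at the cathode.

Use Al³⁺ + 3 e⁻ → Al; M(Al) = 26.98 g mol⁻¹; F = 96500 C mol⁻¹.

n(Al) = m/M = 9.04 / 26.98 = 0.3351 mol.
Each Al atom requires 3 electrons, so n(e⁻) = 3 × 0.3351 = 1.005 mol.
Q = n(e⁻)·F = 1.005 × 96500 = 97000 C.
t = Q/I = 97000 / 6.700 A = 14480 s = 241 min.

241 min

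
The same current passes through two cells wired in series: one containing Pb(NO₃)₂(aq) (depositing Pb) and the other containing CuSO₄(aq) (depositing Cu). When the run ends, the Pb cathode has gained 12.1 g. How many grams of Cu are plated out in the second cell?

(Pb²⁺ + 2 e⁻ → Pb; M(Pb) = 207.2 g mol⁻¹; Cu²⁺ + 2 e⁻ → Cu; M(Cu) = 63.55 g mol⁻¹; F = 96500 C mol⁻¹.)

n(Pb) = 12.1 / 207.2 = 0.05840 mol.
Since Pb²⁺ + 2 e⁻ → Pb, n(e⁻) passed = 2 × 0.05840 = 0.1168 mol.
Cells in series carry the same charge, so the same 0.1168 mol of electrons passes through cell 2.
Cu²⁺ + 2 e⁻ → Cu, so n(Cu) = 0.1168 / 2 = 0.05840 mol.
m(Cu) = 0.05840 × 63.55 = 3.71 g.

3.71 g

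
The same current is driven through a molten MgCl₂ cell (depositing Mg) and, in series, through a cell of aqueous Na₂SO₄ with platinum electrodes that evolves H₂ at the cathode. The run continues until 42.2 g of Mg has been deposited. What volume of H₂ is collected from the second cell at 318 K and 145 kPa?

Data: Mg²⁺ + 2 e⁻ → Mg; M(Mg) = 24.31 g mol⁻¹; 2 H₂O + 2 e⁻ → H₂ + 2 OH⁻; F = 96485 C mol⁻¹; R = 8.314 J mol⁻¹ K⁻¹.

n(Mg) = 42.2 / 24.31 = 1.736 mol, so n(e⁻) = 2 × 1.736 = 3.472 mol.
The cells are in series, so the same 3.472 mol of electrons passes through the second cell.
2 H₂O + 2 e⁻ → H₂ + 2 OH⁻ — 2 mol e⁻ per mol H₂, so n(H₂) = 3.472/2 = 1.736 mol.
V = nRT/P = (1.736 × 8.314 × 318) / (145 × 10³) = 0.0317 m³ = 31.7 L.

31.7 L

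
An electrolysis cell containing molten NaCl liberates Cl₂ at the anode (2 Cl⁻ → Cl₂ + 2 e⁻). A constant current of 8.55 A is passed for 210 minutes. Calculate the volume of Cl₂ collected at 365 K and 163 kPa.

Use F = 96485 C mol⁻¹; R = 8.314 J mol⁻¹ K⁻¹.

Q = I·t = 8.550 A × 12600 s = 107700 C.
n(e⁻) = Q/F = 107700 / 96485 = 1.117 mol.
2 electrons are transferred per Cl₂ molecule, so n(Cl₂) = 1.117 / 2 = 0.5583 mol.
V = nRT/P = (0.5583 × 8.314 × 365) / (163 × 10³ Pa) = 0.0104 m³ = 10.4 L.

10.4 L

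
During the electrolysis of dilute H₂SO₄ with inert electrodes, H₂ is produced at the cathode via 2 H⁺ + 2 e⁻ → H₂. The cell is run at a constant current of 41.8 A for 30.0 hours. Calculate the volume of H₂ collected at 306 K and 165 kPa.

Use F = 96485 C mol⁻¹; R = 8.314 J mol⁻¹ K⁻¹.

Q = I·t = 41.80 A × 108000 s = 4514000 C.
n(e⁻) = Q/F = 4514000 / 96485 = 46.79 mol.
2 electrons are transferred per H₂ molecule, so n(H₂) = 46.79 / 2 = 23.39 mol.
V = nRT/P = (23.39 × 8.314 × 306) / (165 × 10³ Pa) = 0.361 m³ = 361 L.

361 L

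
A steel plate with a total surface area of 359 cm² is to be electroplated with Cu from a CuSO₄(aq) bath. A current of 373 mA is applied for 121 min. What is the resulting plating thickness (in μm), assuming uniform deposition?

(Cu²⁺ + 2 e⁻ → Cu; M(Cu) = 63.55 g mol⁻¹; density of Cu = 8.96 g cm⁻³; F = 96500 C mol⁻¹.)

2.77 μm

Q = I·t = 0.3730 × 7260.0 = 2708 C; n(e⁻) = 0.02806 mol.
n(Cu) = n(e⁻)/2 = 0.01403 mol, so m = 0.01403 × 63.55 = 0.8917 g.
Volume = m/ρ = 0.8917 / 8.96 = 0.09952 cm³.
Thickness = V/A = 0.09952 / 359 = 2.77 × 10⁻⁴ cm = 2.77 μm.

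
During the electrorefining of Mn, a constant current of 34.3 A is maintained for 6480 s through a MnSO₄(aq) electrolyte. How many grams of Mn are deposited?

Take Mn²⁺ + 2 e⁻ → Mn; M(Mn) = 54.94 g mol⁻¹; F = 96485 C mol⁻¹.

63.3 g

Q = I·t = 34.30 A × 6480.0 s = 222300 C.
n(e⁻) = Q/F = 222300 / 96485 = 2.304 mol.
Mn²⁺ + 2 e⁻ → Mn, so n(Mn) = n(e⁻)/2 = 1.152 mol.
m = n·M = 1.152 × 54.94 = 63.3 g.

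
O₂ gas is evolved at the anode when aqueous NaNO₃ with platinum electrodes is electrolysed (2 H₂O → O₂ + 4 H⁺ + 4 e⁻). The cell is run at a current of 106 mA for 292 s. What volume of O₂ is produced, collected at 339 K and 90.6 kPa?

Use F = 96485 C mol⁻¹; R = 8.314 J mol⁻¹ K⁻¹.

0.00249 L

Q = I·t = 0.1060 A × 292.00 s = 30.95 C.
n(e⁻) = Q/F = 30.95 / 96485 = 0.0003208 mol.
4 electrons are transferred per O₂ molecule, so n(O₂) = 0.0003208 / 4 = 0.00008020 mol.
V = nRT/P = (0.00008020 × 8.314 × 339) / (90.6 × 10³ Pa) = 2.49 × 10⁻⁶ m³ = 0.00249 L.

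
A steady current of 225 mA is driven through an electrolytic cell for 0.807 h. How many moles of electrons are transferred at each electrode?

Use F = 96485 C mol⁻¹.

0.00677 mol

Q = I·t = 0.2250 A × 2905.2 s = 653.7 C.
n(e⁻) = Q/F = 653.7 / 96485 = 0.00677 mol.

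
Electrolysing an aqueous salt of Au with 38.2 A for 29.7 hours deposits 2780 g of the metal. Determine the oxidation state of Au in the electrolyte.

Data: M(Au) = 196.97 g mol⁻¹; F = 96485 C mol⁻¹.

+3

Q = I·t = 38.20 A × 106920 s = 4084000 C, so n(e⁻) = 4084000/96485 = 42.33 mol.
n(Au) deposited = 2780 / 196.97 = 14.11 mol.
Electrons per atom = n(e⁻)/n(Au) = 42.33 / 14.11 = 3.00 ≈ 3, so the ion is Au³⁺.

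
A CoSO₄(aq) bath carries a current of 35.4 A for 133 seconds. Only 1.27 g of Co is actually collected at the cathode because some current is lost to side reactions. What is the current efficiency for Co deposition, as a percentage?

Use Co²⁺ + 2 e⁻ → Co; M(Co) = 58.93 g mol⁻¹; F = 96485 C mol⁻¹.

Q = I·t = 35.40 × 133.00 = 4708 C; n(e⁻) = 4708/96485 = 0.04880 mol.
Theoretical n(Co) = n(e⁻)/2 = 0.02440 mol, i.e. m_theo = 0.02440 × 58.93 = 1.438 g.
Efficiency = m_actual / m_theo = 1.27 / 1.438 = 88.3 %.

88.3 %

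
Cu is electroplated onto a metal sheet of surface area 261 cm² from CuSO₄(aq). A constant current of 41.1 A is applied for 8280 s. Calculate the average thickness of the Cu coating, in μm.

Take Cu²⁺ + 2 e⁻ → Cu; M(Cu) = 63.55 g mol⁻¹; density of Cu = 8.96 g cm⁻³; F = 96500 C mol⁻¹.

479 μm

Q = I·t = 41.10 × 8280.0 = 340300 C; n(e⁻) = 3.527 mol.
n(Cu) = n(e⁻)/2 = 1.763 mol, so m = 1.763 × 63.55 = 112.1 g.
Volume = m/ρ = 112.1 / 8.96 = 12.51 cm³.
Thickness = V/A = 12.51 / 261 = 0.0479 cm = 479 μm.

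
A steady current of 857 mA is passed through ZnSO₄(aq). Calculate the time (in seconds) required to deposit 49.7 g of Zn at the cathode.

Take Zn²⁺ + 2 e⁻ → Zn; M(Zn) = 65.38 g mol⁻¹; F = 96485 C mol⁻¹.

1.71 × 10⁵ s

n(Zn) = m/M = 49.7 / 65.38 = 0.7602 mol.
Each Zn atom requires 2 electrons, so n(e⁻) = 2 × 0.7602 = 1.520 mol.
Q = n(e⁻)·F = 1.520 × 96485 = 146700 C.
t = Q/I = 146700 / 0.8570 A = 171200 s.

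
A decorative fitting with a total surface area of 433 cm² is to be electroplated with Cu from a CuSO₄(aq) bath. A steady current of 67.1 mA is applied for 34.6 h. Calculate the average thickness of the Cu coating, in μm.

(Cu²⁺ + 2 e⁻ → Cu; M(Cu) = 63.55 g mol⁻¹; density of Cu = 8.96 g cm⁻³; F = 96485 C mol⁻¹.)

7.09 μm

Q = I·t = 0.06710 × 124560 = 8358 C; n(e⁻) = 0.08662 mol.
n(Cu) = n(e⁻)/2 = 0.04331 mol, so m = 0.04331 × 63.55 = 2.752 g.
Volume = m/ρ = 2.752 / 8.96 = 0.3072 cm³.
Thickness = V/A = 0.3072 / 433 = 7.09 × 10⁻⁴ cm = 7.09 μm.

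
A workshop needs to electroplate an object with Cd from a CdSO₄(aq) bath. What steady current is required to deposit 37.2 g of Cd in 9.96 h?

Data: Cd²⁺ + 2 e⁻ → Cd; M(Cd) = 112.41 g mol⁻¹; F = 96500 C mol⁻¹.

1.78 A

n(Cd) = 37.2 / 112.41 = 0.3309 mol.
n(e⁻) = 2 × 0.3309 = 0.6619 mol.
Q = n(e⁻)·F = 0.6619 × 96500 = 63870 C.
I = Q/t = 63870 / 35856 s = 1.78 A.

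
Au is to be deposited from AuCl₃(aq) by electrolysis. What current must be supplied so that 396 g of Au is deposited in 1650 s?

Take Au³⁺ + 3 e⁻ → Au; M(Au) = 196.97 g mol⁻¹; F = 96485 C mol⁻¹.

353 A

n(Au) = 396 / 196.97 = 2.010 mol.
n(e⁻) = 3 × 2.010 = 6.031 mol.
Q = n(e⁻)·F = 6.031 × 96485 = 581900 C.
I = Q/t = 581900 / 1650.0 s = 353 A.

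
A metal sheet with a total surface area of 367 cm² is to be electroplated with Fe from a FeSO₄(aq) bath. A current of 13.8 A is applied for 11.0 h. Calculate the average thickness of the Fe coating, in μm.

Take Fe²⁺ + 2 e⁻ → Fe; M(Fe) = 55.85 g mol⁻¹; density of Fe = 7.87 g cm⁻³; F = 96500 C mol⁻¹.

548 μm

Q = I·t = 13.80 × 39600 = 546500 C; n(e⁻) = 5.663 mol.
n(Fe) = n(e⁻)/2 = 2.832 mol, so m = 2.832 × 55.85 = 158.1 g.
Volume = m/ρ = 158.1 / 7.87 = 20.09 cm³.
Thickness = V/A = 20.09 / 367 = 0.0548 cm = 548 μm.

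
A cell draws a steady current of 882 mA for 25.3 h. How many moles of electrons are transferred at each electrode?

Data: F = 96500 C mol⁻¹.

Q = I·t = 0.8820 A × 91080 s = 80330 C.
n(e⁻) = Q/F = 80330 / 96500 = 0.832 mol.

0.832 mol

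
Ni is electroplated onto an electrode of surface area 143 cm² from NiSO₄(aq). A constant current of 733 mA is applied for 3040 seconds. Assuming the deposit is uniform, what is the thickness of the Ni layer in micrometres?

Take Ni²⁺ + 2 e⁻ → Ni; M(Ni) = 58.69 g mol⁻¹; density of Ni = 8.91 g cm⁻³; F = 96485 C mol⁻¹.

5.32 μm

Q = I·t = 0.7330 × 3040.0 = 2228 C; n(e⁻) = 0.02309 mol.
n(Ni) = n(e⁻)/2 = 0.01155 mol, so m = 0.01155 × 58.69 = 0.6777 g.
Volume = m/ρ = 0.6777 / 8.91 = 0.07606 cm³.
Thickness = V/A = 0.07606 / 143 = 5.32 × 10⁻⁴ cm = 5.32 μm.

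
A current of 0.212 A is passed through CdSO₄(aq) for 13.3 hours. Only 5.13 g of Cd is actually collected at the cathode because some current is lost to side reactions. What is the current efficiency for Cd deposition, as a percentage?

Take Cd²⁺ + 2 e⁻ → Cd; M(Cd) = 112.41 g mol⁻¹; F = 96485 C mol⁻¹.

86.8 %

Q = I·t = 0.2120 × 47880 = 10150 C; n(e⁻) = 10150/96485 = 0.1052 mol.
Theoretical n(Cd) = n(e⁻)/2 = 0.05260 mol, i.e. m_theo = 0.05260 × 112.41 = 5.913 g.
Efficiency = m_actual / m_theo = 5.13 / 5.913 = 86.8 %.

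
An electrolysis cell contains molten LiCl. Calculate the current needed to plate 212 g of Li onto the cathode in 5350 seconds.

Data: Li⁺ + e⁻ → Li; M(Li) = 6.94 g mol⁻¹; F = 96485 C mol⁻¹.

n(Li) = 212 / 6.94 = 30.55 mol.
n(e⁻) = 1 × 30.55 = 30.55 mol.
Q = n(e⁻)·F = 30.55 × 96485 = 2947000 C.
I = Q/t = 2947000 / 5350.0 s = 551 A.

551 A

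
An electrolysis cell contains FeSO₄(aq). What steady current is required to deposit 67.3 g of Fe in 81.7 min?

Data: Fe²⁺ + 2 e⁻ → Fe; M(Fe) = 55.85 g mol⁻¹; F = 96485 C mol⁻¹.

n(Fe) = 67.3 / 55.85 = 1.205 mol.
n(e⁻) = 2 × 1.205 = 2.410 mol.
Q = n(e⁻)·F = 2.410 × 96485 = 232500 C.
I = Q/t = 232500 / 4902.0 s = 47.4 A.

47.4 A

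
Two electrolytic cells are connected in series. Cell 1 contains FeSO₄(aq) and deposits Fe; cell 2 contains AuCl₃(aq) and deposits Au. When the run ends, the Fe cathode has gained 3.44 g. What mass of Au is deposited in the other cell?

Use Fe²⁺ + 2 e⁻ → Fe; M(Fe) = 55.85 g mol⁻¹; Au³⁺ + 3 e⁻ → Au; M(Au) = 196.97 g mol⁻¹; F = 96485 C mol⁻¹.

n(Fe) = 3.44 / 55.85 = 0.06159 mol.
Since Fe²⁺ + 2 e⁻ → Fe, n(e⁻) passed = 2 × 0.06159 = 0.1232 mol.
Cells in series carry the same charge, so the same 0.1232 mol of electrons passes through cell 2.
Au³⁺ + 3 e⁻ → Au, so n(Au) = 0.1232 / 3 = 0.04106 mol.
m(Au) = 0.04106 × 196.97 = 8.09 g.

8.09 g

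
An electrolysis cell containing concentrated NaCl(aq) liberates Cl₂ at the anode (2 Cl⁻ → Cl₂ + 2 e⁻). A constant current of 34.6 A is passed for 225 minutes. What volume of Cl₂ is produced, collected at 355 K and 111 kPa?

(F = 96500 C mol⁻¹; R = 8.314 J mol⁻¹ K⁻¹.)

Q = I·t = 34.60 A × 13500 s = 467100 C.
n(e⁻) = Q/F = 467100 / 96500 = 4.840 mol.
2 electrons are transferred per Cl₂ molecule, so n(Cl₂) = 4.840 / 2 = 2.420 mol.
V = nRT/P = (2.420 × 8.314 × 355) / (111 × 10³ Pa) = 0.0644 m³ = 64.4 L.

64.4 L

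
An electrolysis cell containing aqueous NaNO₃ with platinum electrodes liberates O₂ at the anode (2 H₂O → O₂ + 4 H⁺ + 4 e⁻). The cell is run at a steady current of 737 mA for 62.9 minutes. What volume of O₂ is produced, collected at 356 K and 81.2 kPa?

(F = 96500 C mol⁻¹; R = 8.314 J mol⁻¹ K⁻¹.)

0.263 L

Q = I·t = 0.7370 A × 3774.0 s = 2781 C.
n(e⁻) = Q/F = 2781 / 96500 = 0.02882 mol.
4 electrons are transferred per O₂ molecule, so n(O₂) = 0.02882 / 4 = 0.007206 mol.
V = nRT/P = (0.007206 × 8.314 × 356) / (81.2 × 10³ Pa) = 2.63 × 10⁻⁴ m³ = 0.263 L.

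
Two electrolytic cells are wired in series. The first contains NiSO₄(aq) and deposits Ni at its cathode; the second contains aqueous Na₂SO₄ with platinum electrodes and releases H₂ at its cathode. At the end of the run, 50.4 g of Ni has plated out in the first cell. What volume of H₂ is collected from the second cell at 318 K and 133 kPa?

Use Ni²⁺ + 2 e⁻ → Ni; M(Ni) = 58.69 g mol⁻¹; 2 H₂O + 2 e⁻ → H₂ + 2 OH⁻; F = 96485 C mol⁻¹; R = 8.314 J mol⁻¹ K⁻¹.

17.1 L

n(Ni) = 50.4 / 58.69 = 0.8587 mol, so n(e⁻) = 2 × 0.8587 = 1.717 mol.
The cells are in series, so the same 1.717 mol of electrons passes through the second cell.
2 H₂O + 2 e⁻ → H₂ + 2 OH⁻ — 2 mol e⁻ per mol H₂, so n(H₂) = 1.717/2 = 0.8587 mol.
V = nRT/P = (0.8587 × 8.314 × 318) / (133 × 10³) = 0.0171 m³ = 17.1 L.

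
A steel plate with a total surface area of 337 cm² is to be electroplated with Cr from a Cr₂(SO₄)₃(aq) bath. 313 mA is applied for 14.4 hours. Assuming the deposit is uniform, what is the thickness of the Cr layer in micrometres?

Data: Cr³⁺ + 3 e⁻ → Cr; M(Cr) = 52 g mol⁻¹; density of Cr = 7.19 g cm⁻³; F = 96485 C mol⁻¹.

12.0 μm

Q = I·t = 0.3130 × 51840 = 16230 C; n(e⁻) = 0.1682 mol.
n(Cr) = n(e⁻)/3 = 0.05606 mol, so m = 0.05606 × 52 = 2.915 g.
Volume = m/ρ = 2.915 / 7.19 = 0.4054 cm³.
Thickness = V/A = 0.4054 / 337 = 0.00120 cm = 12.0 μm.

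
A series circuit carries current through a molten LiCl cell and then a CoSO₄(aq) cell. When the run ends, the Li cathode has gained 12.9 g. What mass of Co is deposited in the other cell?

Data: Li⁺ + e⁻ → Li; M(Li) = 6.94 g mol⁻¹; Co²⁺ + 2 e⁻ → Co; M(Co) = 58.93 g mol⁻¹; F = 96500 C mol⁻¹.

54.8 g

n(Li) = 12.9 / 6.94 = 1.859 mol.
Since Li⁺ + e⁻ → Li, n(e⁻) passed = 1 × 1.859 = 1.859 mol.
Cells in series carry the same charge, so the same 1.859 mol of electrons passes through cell 2.
Co²⁺ + 2 e⁻ → Co, so n(Co) = 1.859 / 2 = 0.9294 mol.
m(Co) = 0.9294 × 58.93 = 54.8 g.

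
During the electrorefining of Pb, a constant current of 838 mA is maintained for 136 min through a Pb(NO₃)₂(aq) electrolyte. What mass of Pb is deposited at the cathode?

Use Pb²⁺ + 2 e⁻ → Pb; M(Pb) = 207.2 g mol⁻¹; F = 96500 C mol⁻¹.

7.34 g

Q = I·t = 0.8380 A × 8160.0 s = 6838 C.
n(e⁻) = Q/F = 6838 / 96500 = 0.07086 mol.
Pb²⁺ + 2 e⁻ → Pb, so n(Pb) = n(e⁻)/2 = 0.03543 mol.
m = n·M = 0.03543 × 207.2 = 7.34 g.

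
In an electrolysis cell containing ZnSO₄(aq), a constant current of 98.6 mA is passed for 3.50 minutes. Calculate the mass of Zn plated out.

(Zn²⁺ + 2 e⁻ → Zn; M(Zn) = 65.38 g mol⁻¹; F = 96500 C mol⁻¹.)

Q = I·t = 0.09860 A × 210.00 s = 20.71 C.
n(e⁻) = Q/F = 20.71 / 96500 = 0.0002146 mol.
Zn²⁺ + 2 e⁻ → Zn, so n(Zn) = n(e⁻)/2 = 0.0001073 mol.
m = n·M = 0.0001073 × 65.38 = 0.00701 g.

0.00701 g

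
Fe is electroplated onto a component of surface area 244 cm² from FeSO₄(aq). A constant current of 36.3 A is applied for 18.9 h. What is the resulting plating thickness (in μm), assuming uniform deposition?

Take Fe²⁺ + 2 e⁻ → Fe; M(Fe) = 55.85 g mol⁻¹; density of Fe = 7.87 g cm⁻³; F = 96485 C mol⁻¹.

3720 μm

Q = I·t = 36.30 × 68040 = 2470000 C; n(e⁻) = 25.60 mol.
n(Fe) = n(e⁻)/2 = 12.80 mol, so m = 12.80 × 55.85 = 714.8 g.
Volume = m/ρ = 714.8 / 7.87 = 90.83 cm³.
Thickness = V/A = 90.83 / 244 = 0.372 cm = 3720 μm.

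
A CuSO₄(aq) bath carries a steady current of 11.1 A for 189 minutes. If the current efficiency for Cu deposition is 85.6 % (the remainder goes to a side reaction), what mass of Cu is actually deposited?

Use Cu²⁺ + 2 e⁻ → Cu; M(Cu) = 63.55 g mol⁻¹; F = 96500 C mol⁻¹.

Q = I·t = 11.10 × 11340 = 125900 C.
n(e⁻) = 125900/96500 = 1.304 mol; theoretically n(Cu) = 1.304/2 = 0.6522 mol, m_theo = 41.45 g.
At 85.6 % efficiency, m_actual = 0.856 × 41.45 = 35.5 g.

35.5 g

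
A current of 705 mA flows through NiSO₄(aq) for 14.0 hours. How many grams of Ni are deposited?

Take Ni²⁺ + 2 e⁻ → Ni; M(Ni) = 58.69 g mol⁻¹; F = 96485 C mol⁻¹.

10.8 g

Q = I·t = 0.7050 A × 50400 s = 35530 C.
n(e⁻) = Q/F = 35530 / 96485 = 0.3683 mol.
Ni²⁺ + 2 e⁻ → Ni, so n(Ni) = n(e⁻)/2 = 0.1841 mol.
m = n·M = 0.1841 × 58.69 = 10.8 g.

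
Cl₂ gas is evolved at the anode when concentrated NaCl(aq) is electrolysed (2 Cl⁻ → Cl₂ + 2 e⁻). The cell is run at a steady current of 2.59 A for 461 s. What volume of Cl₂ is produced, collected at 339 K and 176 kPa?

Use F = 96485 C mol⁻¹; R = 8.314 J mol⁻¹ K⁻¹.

Q = I·t = 2.590 A × 461.00 s = 1194 C.
n(e⁻) = Q/F = 1194 / 96485 = 0.01237 mol.
2 electrons are transferred per Cl₂ molecule, so n(Cl₂) = 0.01237 / 2 = 0.006187 mol.
V = nRT/P = (0.006187 × 8.314 × 339) / (176 × 10³ Pa) = 9.91 × 10⁻⁵ m³ = 0.0991 L.

0.0991 L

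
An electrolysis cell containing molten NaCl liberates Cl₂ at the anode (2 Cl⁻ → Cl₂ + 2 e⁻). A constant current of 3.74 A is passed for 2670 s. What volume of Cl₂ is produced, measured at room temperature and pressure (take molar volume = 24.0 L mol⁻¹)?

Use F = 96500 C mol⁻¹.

1.24 L

Q = I·t = 3.740 A × 2670.0 s = 9986 C.
n(e⁻) = Q/F = 9986 / 96500 = 0.1035 mol.
2 electrons are transferred per Cl₂ molecule, so n(Cl₂) = 0.1035 / 2 = 0.05174 mol.
V = n × V_m = 0.05174 × 24.0 = 1.24 L.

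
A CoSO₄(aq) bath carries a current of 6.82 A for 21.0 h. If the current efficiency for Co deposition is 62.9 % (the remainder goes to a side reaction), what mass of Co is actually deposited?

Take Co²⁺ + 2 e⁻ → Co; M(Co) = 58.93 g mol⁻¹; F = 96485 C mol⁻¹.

99.0 g

Q = I·t = 6.820 × 75600 = 515600 C.
n(e⁻) = 515600/96485 = 5.344 mol; theoretically n(Co) = 5.344/2 = 2.672 mol, m_theo = 157.5 g.
At 62.9 % efficiency, m_actual = 0.629 × 157.5 = 99.0 g.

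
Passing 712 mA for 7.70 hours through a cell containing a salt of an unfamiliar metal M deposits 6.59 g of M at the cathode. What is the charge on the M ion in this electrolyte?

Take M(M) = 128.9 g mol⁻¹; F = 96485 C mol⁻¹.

+4

Q = I·t = 0.7120 A × 27720 s = 19740 C, so n(e⁻) = 19740/96485 = 0.2046 mol.
n(M) deposited = 6.59 / 128.9 = 0.05112 mol.
Electrons per atom = n(e⁻)/n(M) = 0.2046 / 0.05112 = 4.00 ≈ 4, so the ion is M⁴⁺.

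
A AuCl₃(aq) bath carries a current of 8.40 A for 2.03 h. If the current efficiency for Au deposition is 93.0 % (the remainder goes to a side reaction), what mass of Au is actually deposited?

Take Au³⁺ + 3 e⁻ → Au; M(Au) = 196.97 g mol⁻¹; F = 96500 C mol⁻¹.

38.8 g

Q = I·t = 8.400 × 7308.0 = 61390 C.
n(e⁻) = 61390/96500 = 0.6361 mol; theoretically n(Au) = 0.6361/3 = 0.2120 mol, m_theo = 41.77 g.
At 93.0 % efficiency, m_actual = 0.930 × 41.77 = 38.8 g.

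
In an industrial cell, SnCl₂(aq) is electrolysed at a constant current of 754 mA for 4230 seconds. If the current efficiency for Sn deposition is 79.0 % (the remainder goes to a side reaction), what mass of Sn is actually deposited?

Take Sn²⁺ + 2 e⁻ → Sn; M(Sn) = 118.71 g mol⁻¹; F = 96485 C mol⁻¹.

Q = I·t = 0.7540 × 4230.0 = 3189 C.
n(e⁻) = 3189/96485 = 0.03306 mol; theoretically n(Sn) = 0.03306/2 = 0.01653 mol, m_theo = 1.962 g.
At 79.0 % efficiency, m_actual = 0.790 × 1.962 = 1.55 g.

1.55 g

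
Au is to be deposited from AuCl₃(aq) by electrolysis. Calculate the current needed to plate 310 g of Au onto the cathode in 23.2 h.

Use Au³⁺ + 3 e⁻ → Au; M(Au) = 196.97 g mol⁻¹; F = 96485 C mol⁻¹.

n(Au) = 310 / 196.97 = 1.574 mol.
n(e⁻) = 3 × 1.574 = 4.722 mol.
Q = n(e⁻)·F = 4.722 × 96485 = 455600 C.
I = Q/t = 455600 / 83520 s = 5.45 A.

5.45 A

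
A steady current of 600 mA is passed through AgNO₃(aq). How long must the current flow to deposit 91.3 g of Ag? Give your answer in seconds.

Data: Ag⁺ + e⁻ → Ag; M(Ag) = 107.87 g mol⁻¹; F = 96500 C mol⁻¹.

n(Ag) = m/M = 91.3 / 107.87 = 0.8464 mol.
Each Ag atom requires 1 electron, so n(e⁻) = 1 × 0.8464 = 0.8464 mol.
Q = n(e⁻)·F = 0.8464 × 96500 = 81680 C.
t = Q/I = 81680 / 0.6000 A = 136100 s.

1.36 × 10⁵ s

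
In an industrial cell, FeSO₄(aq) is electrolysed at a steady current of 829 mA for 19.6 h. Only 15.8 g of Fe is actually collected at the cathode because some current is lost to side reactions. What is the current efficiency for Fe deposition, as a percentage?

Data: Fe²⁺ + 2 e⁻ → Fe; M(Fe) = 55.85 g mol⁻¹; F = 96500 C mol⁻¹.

Q = I·t = 0.8290 × 70560 = 58490 C; n(e⁻) = 58490/96500 = 0.6062 mol.
Theoretical n(Fe) = n(e⁻)/2 = 0.3031 mol, i.e. m_theo = 0.3031 × 55.85 = 16.93 g.
Efficiency = m_actual / m_theo = 15.8 / 16.93 = 93.3 %.

93.3 %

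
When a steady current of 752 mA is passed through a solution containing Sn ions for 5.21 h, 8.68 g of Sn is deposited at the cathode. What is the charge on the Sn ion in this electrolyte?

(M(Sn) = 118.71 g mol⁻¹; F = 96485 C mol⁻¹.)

+2

Q = I·t = 0.7520 A × 18756 s = 14100 C, so n(e⁻) = 14100/96485 = 0.1462 mol.
n(Sn) deposited = 8.68 / 118.71 = 0.07312 mol.
Electrons per atom = n(e⁻)/n(Sn) = 0.1462 / 0.07312 = 2.00 ≈ 2, so the ion is Sn²⁺.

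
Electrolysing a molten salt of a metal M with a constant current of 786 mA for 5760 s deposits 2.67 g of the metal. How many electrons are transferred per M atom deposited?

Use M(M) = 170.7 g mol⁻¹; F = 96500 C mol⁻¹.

3

Q = I·t = 0.7860 A × 5760.0 s = 4527 C, so n(e⁻) = 4527/96500 = 0.04692 mol.
n(M) deposited = 2.67 / 170.7 = 0.01564 mol.
Electrons per atom = n(e⁻)/n(M) = 0.04692 / 0.01564 = 3.00 ≈ 3, so the ion is M³⁺.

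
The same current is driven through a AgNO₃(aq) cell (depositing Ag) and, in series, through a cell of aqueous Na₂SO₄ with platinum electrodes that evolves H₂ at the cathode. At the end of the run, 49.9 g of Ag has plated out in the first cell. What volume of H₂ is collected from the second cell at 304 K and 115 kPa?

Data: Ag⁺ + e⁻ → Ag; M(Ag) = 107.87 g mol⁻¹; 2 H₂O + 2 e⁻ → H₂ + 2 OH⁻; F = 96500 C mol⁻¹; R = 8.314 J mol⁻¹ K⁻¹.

n(Ag) = 49.9 / 107.87 = 0.4626 mol, so n(e⁻) = 1 × 0.4626 = 0.4626 mol.
The cells are in series, so the same 0.4626 mol of electrons passes through the second cell.
2 H₂O + 2 e⁻ → H₂ + 2 OH⁻ — 2 mol e⁻ per mol H₂, so n(H₂) = 0.4626/2 = 0.2313 mol.
V = nRT/P = (0.2313 × 8.314 × 304) / (115 × 10³) = 0.00508 m³ = 5.08 L.

5.08 L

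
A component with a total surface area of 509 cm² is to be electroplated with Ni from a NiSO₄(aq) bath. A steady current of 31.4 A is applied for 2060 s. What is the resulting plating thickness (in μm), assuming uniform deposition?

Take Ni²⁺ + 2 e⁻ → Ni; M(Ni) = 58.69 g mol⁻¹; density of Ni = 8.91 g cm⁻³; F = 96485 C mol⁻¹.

Q = I·t = 31.40 × 2060.0 = 64680 C; n(e⁻) = 0.6704 mol.
n(Ni) = n(e⁻)/2 = 0.3352 mol, so m = 0.3352 × 58.69 = 19.67 g.
Volume = m/ρ = 19.67 / 8.91 = 2.208 cm³.
Thickness = V/A = 2.208 / 509 = 0.00434 cm = 43.4 μm.

43.4 μm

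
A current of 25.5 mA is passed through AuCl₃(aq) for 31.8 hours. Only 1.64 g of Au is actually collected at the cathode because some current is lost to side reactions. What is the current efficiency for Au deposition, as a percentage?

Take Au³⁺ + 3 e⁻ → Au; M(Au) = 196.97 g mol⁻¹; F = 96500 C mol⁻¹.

82.6 %

Q = I·t = 0.02550 × 114480 = 2919 C; n(e⁻) = 2919/96500 = 0.03025 mol.
Theoretical n(Au) = n(e⁻)/3 = 0.01008 mol, i.e. m_theo = 0.01008 × 196.97 = 1.986 g.
Efficiency = m_actual / m_theo = 1.64 / 1.986 = 82.6 %.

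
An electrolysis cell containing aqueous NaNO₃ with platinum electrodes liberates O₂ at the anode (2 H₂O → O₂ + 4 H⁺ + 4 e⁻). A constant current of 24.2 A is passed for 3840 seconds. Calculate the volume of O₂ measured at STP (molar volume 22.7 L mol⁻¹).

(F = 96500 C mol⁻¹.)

5.46 L

Q = I·t = 24.20 A × 3840.0 s = 92930 C.
n(e⁻) = Q/F = 92930 / 96500 = 0.9630 mol.
4 electrons are transferred per O₂ molecule, so n(O₂) = 0.9630 / 4 = 0.2407 mol.
V = n × V_m = 0.2407 × 22.7 = 5.46 L.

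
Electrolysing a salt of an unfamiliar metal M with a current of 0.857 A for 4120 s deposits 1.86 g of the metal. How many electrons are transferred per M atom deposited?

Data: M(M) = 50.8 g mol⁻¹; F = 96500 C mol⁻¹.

Q = I·t = 0.8570 A × 4120.0 s = 3531 C, so n(e⁻) = 3531/96500 = 0.03659 mol.
n(M) deposited = 1.86 / 50.8 = 0.03661 mol.
Electrons per atom = n(e⁻)/n(M) = 0.03659 / 0.03661 = 0.999 ≈ 1, so the ion is M⁺.

1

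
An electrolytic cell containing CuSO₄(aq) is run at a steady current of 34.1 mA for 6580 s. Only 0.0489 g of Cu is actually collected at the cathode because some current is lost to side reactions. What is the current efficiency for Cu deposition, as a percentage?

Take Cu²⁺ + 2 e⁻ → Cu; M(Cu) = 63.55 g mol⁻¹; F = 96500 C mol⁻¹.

Q = I·t = 0.03410 × 6580.0 = 224.4 C; n(e⁻) = 224.4/96500 = 0.002325 mol.
Theoretical n(Cu) = n(e⁻)/2 = 0.001163 mol, i.e. m_theo = 0.001163 × 63.55 = 0.07388 g.
Efficiency = m_actual / m_theo = 0.0489 / 0.07388 = 66.2 %.

66.2 %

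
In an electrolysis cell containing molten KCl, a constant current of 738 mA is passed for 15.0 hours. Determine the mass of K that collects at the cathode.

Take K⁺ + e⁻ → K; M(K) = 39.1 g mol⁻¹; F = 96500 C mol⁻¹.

16.1 g

Q = I·t = 0.7380 A × 54000 s = 39850 C.
n(e⁻) = Q/F = 39850 / 96500 = 0.4130 mol.
K⁺ + e⁻ → K, so n(K) = n(e⁻)/1 = 0.4130 mol.
m = n·M = 0.4130 × 39.1 = 16.1 g.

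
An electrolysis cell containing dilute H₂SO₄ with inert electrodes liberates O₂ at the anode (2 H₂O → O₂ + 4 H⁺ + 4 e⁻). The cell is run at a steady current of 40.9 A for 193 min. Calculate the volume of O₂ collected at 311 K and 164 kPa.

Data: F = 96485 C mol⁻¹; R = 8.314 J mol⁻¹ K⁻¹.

19.3 L

Q = I·t = 40.90 A × 11580 s = 473600 C.
n(e⁻) = Q/F = 473600 / 96485 = 4.909 mol.
4 electrons are transferred per O₂ molecule, so n(O₂) = 4.909 / 4 = 1.227 mol.
V = nRT/P = (1.227 × 8.314 × 311) / (164 × 10³ Pa) = 0.0193 m³ = 19.3 L.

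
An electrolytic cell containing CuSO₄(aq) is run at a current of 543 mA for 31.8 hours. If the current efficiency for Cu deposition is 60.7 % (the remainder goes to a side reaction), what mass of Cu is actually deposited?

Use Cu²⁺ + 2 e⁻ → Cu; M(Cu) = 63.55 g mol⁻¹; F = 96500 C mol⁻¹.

Q = I·t = 0.5430 × 114480 = 62160 C.
n(e⁻) = 62160/96500 = 0.6442 mol; theoretically n(Cu) = 0.6442/2 = 0.3221 mol, m_theo = 20.47 g.
At 60.7 % efficiency, m_actual = 0.607 × 20.47 = 12.4 g.

12.4 g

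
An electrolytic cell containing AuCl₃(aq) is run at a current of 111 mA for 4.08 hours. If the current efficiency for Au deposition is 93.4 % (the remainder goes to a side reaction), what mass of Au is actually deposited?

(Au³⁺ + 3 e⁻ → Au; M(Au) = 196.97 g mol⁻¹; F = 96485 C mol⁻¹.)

1.04 g

Q = I·t = 0.1110 × 14688 = 1630 C.
n(e⁻) = 1630/96485 = 0.01690 mol; theoretically n(Au) = 0.01690/3 = 0.005633 mol, m_theo = 1.109 g.
At 93.4 % efficiency, m_actual = 0.934 × 1.109 = 1.04 g.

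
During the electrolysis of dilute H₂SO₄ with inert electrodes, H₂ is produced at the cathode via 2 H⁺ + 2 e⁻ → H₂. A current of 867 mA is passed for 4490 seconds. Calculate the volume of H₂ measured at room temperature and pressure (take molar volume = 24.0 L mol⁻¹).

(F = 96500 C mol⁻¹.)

0.484 L

Q = I·t = 0.8670 A × 4490.0 s = 3893 C.
n(e⁻) = Q/F = 3893 / 96500 = 0.04034 mol.
2 electrons are transferred per H₂ molecule, so n(H₂) = 0.04034 / 2 = 0.02017 mol.
V = n × V_m = 0.02017 × 24.0 = 0.484 L.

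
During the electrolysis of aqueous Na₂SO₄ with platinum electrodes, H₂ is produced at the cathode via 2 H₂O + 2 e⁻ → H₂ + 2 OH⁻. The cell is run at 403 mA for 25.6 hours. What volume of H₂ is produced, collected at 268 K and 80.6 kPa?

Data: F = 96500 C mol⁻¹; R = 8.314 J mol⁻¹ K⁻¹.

5.32 L

Q = I·t = 0.4030 A × 92160 s = 37140 C.
n(e⁻) = Q/F = 37140 / 96500 = 0.3849 mol.
2 electrons are transferred per H₂ molecule, so n(H₂) = 0.3849 / 2 = 0.1924 mol.
V = nRT/P = (0.1924 × 8.314 × 268) / (80.6 × 10³ Pa) = 0.00532 m³ = 5.32 L.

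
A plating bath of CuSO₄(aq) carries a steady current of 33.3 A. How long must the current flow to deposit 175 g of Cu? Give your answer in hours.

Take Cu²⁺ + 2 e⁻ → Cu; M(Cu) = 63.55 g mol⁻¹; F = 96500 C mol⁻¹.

4.43 h

n(Cu) = m/M = 175 / 63.55 = 2.754 mol.
Each Cu atom requires 2 electrons, so n(e⁻) = 2 × 2.754 = 5.507 mol.
Q = n(e⁻)·F = 5.507 × 96500 = 531500 C.
t = Q/I = 531500 / 33.30 A = 15960 s = 4.43 h.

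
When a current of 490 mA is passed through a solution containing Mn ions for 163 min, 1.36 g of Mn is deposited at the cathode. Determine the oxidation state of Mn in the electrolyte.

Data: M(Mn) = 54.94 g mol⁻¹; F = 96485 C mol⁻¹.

Q = I·t = 0.4900 A × 9780.0 s = 4792 C, so n(e⁻) = 4792/96485 = 0.04967 mol.
n(Mn) deposited = 1.36 / 54.94 = 0.02475 mol.
Electrons per atom = n(e⁻)/n(Mn) = 0.04967 / 0.02475 = 2.01 ≈ 2, so the ion is Mn²⁺.

+2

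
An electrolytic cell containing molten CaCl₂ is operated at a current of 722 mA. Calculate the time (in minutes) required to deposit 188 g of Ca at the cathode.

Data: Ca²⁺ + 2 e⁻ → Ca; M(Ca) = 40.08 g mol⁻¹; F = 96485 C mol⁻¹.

20900 min

n(Ca) = m/M = 188 / 40.08 = 4.691 mol.
Each Ca atom requires 2 electrons, so n(e⁻) = 2 × 4.691 = 9.381 mol.
Q = n(e⁻)·F = 9.381 × 96485 = 905100 C.
t = Q/I = 905100 / 0.7220 A = 1254000 s = 20900 min.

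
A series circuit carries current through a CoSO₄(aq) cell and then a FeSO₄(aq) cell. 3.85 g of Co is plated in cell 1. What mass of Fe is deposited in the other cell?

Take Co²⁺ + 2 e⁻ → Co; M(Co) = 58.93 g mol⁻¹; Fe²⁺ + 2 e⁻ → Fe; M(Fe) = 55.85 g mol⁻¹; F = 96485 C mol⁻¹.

n(Co) = 3.85 / 58.93 = 0.06533 mol.
Since Co²⁺ + 2 e⁻ → Co, n(e⁻) passed = 2 × 0.06533 = 0.1307 mol.
Cells in series carry the same charge, so the same 0.1307 mol of electrons passes through cell 2.
Fe²⁺ + 2 e⁻ → Fe, so n(Fe) = 0.1307 / 2 = 0.06533 mol.
m(Fe) = 0.06533 × 55.85 = 3.65 g.

3.65 g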